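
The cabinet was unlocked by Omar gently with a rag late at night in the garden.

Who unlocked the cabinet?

'Omar' marks the agent of the unlocking event.

Omar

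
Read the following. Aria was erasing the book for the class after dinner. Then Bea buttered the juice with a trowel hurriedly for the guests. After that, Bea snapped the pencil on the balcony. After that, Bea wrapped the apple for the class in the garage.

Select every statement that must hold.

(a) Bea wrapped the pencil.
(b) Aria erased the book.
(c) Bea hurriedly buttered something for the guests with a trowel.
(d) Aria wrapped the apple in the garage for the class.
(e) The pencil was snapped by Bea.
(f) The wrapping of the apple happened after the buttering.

(c), (e), (f)

(a) Not entailed — Bea wrapped the apple, not the pencil; the pencil belongs to the snapping event.
(b) Not entailed — 'was erasing' is progressive on an accomplishment; it does not entail the completed 'erased'.
(c) Entailed — every conjunct here is already in the original buttering event.
(d) Not entailed — the passage has Bea wrapping the apple, not Aria.
(e) Entailed — every conjunct here is already in the original snapping event.
(f) Entailed — the narrative places the buttering before the wrapping.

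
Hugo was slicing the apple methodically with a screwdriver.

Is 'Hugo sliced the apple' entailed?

no

'was slicing' is progressive; for an accomplishment like 'slice the apple', it doesn't entail completion.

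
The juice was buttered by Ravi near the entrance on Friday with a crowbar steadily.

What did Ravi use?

a crowbar

'with a crowbar' marks the instrument of the buttering event.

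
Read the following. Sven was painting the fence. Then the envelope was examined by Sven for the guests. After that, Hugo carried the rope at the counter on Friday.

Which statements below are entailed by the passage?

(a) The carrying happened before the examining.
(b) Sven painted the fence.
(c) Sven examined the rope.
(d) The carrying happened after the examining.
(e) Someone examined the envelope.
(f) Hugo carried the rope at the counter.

(a) Not entailed — the narrative places the examining before the carrying, not after.
(b) Not entailed — 'was painting' is progressive on an accomplishment; it does not entail the completed 'painted'.
(c) Not entailed — Sven examined the envelope, not the rope; the rope belongs to the carrying event.
(d) Entailed — the narrative places the examining before the carrying.
(e) Entailed — every conjunct here is already in the original examining event.
(f) Entailed — this follows by dropping conjuncts from the carrying event's description.

(d), (e), (f)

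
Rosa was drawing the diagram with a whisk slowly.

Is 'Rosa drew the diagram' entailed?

no

'was drawing' is progressive; for an accomplishment like 'draw the diagram', it doesn't entail completion.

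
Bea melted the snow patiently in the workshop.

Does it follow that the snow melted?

yes

'Bea melted the snow' is the causative; it entails the inchoative 'the snow melted'.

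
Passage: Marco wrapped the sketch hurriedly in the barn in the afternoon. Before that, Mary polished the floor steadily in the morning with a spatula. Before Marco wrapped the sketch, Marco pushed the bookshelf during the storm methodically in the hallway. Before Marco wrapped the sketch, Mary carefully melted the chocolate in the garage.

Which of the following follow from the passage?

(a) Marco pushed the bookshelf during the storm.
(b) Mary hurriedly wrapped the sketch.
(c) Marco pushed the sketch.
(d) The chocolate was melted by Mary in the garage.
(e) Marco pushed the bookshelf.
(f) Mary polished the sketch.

(a) Entailed — the original entails any weakening of itself; this just drops 'methodically', 'in the hallway'.
(b) Not entailed — the passage has Marco wrapping the sketch, not Mary.
(c) Not entailed — Marco pushed the bookshelf, not the sketch; the sketch belongs to the wrapping event.
(d) Entailed — the original entails any weakening of itself; this just drops 'carefully'.
(e) Entailed — every conjunct here is already in the original pushing event.
(f) Not entailed — Mary polished the floor, not the sketch; the sketch belongs to the wrapping event.

(a), (d), (e)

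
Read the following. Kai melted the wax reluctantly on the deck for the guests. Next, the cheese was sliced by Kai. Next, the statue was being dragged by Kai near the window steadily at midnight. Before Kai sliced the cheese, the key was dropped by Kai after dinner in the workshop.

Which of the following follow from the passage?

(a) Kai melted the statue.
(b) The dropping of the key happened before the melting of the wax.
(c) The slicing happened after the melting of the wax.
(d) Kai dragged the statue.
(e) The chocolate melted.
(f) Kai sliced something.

(c), (d), (f)

(a) Not entailed — Kai melted the wax, not the statue; the statue belongs to the dragging event.
(b) Not entailed — the narrative doesn't order the dropping relative to the melting.
(c) Entailed — the narrative places the melting before the slicing.
(d) Entailed — 'drag' is an activity; 'was dragging' entails that some dragging happened, so 'dragged' holds.
(e) Not entailed — the wax is what melted, not the chocolate.
(f) Entailed — the original entails any weakening of itself; this just generalizes the patient.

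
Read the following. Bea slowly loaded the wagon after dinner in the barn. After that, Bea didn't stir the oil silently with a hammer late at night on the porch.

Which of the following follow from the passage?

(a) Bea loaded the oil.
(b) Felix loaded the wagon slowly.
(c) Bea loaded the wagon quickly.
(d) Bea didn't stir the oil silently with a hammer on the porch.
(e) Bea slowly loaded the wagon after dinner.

(a) Not entailed — Bea loaded the wagon, not the oil; the oil belongs to the stirring event.
(b) Not entailed — the passage has Bea loading the wagon, not Felix.
(c) Not entailed — 'quickly' adds a manner not in (and inconsistent with) the original.
(d) Not entailed — dropping 'late at night' under negation is not valid — the original leaves open that Bea stirred the oil some other way.
(e) Entailed — dropping 'in the barn' leaves a sub-description the original still satisfies.

(e)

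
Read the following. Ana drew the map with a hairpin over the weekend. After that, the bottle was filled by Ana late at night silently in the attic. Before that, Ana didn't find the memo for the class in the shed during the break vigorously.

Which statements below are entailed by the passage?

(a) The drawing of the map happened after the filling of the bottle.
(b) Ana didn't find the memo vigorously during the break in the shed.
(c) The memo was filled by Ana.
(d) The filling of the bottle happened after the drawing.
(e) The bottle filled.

(a) Not entailed — the narrative places the drawing before the filling, not after.
(b) Not entailed — dropping 'for the class' under negation is not valid — the original leaves open that Ana found the memo some other way.
(c) Not entailed — Ana filled the bottle, not the memo; the memo belongs to the finding event.
(d) Entailed — the narrative places the drawing before the filling.
(e) Entailed — 'Ana filled the bottle' is causative; it entails the inchoative 'the bottle filled'.

(d), (e)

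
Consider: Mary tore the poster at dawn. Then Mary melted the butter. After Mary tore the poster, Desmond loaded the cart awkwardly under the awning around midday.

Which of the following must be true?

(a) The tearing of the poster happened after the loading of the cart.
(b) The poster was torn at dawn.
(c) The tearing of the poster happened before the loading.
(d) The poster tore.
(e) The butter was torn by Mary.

(a) Not entailed — the narrative places the tearing before the loading, not after.
(b) Entailed — this follows by dropping conjuncts from the tearing event's description.
(c) Entailed — the narrative places the tearing before the loading.
(d) Entailed — 'Mary tore the poster' is causative; it entails the inchoative 'the poster tore'.
(e) Not entailed — Mary tore the poster, not the butter; the butter belongs to the melting event.

(b), (c), (d)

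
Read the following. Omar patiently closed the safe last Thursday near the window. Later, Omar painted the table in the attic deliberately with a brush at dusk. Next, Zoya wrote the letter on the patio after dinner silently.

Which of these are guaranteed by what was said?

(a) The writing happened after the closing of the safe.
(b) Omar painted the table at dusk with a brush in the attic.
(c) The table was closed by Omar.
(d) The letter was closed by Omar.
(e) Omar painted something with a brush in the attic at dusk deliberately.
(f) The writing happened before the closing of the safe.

(a) Entailed — the narrative places the closing before the writing.
(b) Entailed — dropping 'deliberately' leaves a sub-description the original still satisfies.
(c) Not entailed — Omar closed the safe, not the table; the table belongs to the painting event.
(d) Not entailed — Omar closed the safe, not the letter; the letter belongs to the writing event.
(e) Entailed — every conjunct here is already in the original painting event.
(f) Not entailed — the narrative places the closing before the writing, not after.

(a), (b), (e)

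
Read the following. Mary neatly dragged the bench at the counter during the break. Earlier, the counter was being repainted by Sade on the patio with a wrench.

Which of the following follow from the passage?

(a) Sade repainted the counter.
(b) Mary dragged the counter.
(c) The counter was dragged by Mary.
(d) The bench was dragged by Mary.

(d)

(a) Not entailed — 'was repainting' is progressive on an accomplishment; it does not entail the completed 'repainted'.
(b) Not entailed — Mary dragged the bench, not the counter; the counter belongs to the repainting event.
(c) Not entailed — Mary dragged the bench, not the counter; the counter belongs to the repainting event.
(d) Entailed — every conjunct here is already in the original dragging event.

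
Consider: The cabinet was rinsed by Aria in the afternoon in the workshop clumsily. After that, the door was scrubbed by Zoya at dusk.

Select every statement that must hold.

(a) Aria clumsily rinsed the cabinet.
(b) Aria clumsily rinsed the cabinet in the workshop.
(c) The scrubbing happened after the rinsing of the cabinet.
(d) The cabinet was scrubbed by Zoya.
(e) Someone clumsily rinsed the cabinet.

(a) Entailed — this follows by dropping conjuncts from the rinsing event's description.
(b) Entailed — every conjunct here is already in the original rinsing event.
(c) Entailed — the narrative places the rinsing before the scrubbing.
(d) Not entailed — Zoya scrubbed the door, not the cabinet; the cabinet belongs to the rinsing event.
(e) Entailed — every conjunct here is already in the original rinsing event.

(a), (b), (c), (e)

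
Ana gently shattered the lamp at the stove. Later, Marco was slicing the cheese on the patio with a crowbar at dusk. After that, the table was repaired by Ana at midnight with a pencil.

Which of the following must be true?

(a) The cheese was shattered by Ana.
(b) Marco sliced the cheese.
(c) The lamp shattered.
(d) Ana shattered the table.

(a) Not entailed — Ana shattered the lamp, not the cheese; the cheese belongs to the slicing event.
(b) Not entailed — 'was slicing' is progressive on an accomplishment; it does not entail the completed 'sliced'.
(c) Entailed — 'Ana shattered the lamp' is causative; it entails the inchoative 'the lamp shattered'.
(d) Not entailed — Ana shattered the lamp, not the table; the table belongs to the repairing event.

(c)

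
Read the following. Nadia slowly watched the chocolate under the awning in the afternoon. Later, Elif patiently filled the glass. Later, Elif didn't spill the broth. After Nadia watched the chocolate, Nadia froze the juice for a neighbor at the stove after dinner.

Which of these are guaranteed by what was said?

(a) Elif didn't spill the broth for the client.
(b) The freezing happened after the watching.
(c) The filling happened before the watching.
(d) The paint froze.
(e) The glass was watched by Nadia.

(a), (b)

(a) Entailed — under negation, adding a further restriction is entailed: if no such spilling event occurred, none occurred for the client either.
(b) Entailed — the narrative places the watching before the freezing.
(c) Not entailed — the narrative places the watching before the filling, not after.
(d) Not entailed — the juice is what froze, not the paint.
(e) Not entailed — Nadia watched the chocolate, not the glass; the glass belongs to the filling event.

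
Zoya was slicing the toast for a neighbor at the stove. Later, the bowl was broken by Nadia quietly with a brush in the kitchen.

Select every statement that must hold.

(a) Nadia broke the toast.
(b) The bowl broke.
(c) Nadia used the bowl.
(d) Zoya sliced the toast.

(a) Not entailed — Nadia broke the bowl, not the toast; the toast belongs to the slicing event.
(b) Entailed — 'Nadia broke the bowl' is causative; it entails the inchoative 'the bowl broke'.
(c) Not entailed — the bowl is the patient, not an instrument — Nadia used a brush.
(d) Not entailed — 'was slicing' is progressive on an accomplishment; it does not entail the completed 'sliced'.

(b)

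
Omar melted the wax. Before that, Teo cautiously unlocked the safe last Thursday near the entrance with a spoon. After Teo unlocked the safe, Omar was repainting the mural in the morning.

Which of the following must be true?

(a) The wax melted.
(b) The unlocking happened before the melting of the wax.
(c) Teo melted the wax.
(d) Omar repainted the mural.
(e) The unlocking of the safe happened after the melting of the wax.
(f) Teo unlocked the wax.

(a), (b)

(a) Entailed — 'Omar melted the wax' is causative; it entails the inchoative 'the wax melted'.
(b) Entailed — the narrative places the unlocking before the melting.
(c) Not entailed — the passage has Omar melting the wax, not Teo.
(d) Not entailed — 'was repainting' is progressive on an accomplishment; it does not entail the completed 'repainted'.
(e) Not entailed — the narrative places the unlocking before the melting, not after.
(f) Not entailed — Teo unlocked the safe, not the wax; the wax belongs to the melting event.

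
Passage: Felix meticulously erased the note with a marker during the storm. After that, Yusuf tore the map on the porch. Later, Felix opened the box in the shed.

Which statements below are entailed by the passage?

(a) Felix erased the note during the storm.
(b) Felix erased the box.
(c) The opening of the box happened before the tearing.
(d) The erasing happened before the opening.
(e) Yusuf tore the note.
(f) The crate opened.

(a) Entailed — every conjunct here is already in the original erasing event.
(b) Not entailed — Felix erased the note, not the box; the box belongs to the opening event.
(c) Not entailed — the narrative places the tearing before the opening, not after.
(d) Entailed — the narrative places the erasing before the opening.
(e) Not entailed — Yusuf tore the map, not the note; the note belongs to the erasing event.
(f) Not entailed — the box is what opened, not the crate.

(a), (d)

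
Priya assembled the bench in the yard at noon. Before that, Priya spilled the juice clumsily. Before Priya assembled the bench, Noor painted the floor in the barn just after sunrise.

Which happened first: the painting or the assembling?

the painting

The connectives place the painting before the assembling.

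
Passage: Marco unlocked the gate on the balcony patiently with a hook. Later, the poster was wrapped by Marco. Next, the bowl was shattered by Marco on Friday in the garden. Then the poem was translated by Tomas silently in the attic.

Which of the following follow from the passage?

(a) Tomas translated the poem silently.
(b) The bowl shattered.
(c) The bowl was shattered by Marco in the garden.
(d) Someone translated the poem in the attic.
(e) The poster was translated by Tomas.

(a) Entailed — the original entails any weakening of itself; this just drops 'in the attic'.
(b) Entailed — 'Marco shattered the bowl' is causative; it entails the inchoative 'the bowl shattered'.
(c) Entailed — the original entails any weakening of itself; this just drops 'on Friday'.
(d) Entailed — the original entails any weakening of itself; this just drops 'silently' and generalizes the agent.
(e) Not entailed — Tomas translated the poem, not the poster; the poster belongs to the wrapping event.

(a), (b), (c), (d)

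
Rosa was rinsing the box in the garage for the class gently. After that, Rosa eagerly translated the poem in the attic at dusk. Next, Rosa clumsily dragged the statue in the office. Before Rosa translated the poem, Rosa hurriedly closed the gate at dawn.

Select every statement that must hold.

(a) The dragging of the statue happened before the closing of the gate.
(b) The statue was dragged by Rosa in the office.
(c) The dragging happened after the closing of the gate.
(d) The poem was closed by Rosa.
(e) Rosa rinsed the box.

(b), (c), (e)

(a) Not entailed — the narrative places the closing before the dragging, not after.
(b) Entailed — the original entails any weakening of itself; this just drops 'clumsily'.
(c) Entailed — the narrative places the closing before the dragging.
(d) Not entailed — Rosa closed the gate, not the poem; the poem belongs to the translating event.
(e) Entailed — 'rinse' is an activity; 'was rinsing' entails that some rinsing happened, so 'rinsed' holds.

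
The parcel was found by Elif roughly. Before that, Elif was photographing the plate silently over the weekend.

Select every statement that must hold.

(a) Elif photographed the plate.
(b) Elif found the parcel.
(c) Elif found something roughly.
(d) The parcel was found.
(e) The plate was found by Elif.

(a) Not entailed — 'was photographing' is progressive on an accomplishment; it does not entail the completed 'photographed'.
(b) Entailed — the original entails any weakening of itself; this just drops 'roughly'.
(c) Entailed — the original entails any weakening of itself; this just generalizes the patient.
(d) Entailed — dropping 'roughly' and generalizing the agent leaves a sub-description the original still satisfies.
(e) Not entailed — Elif found the parcel, not the plate; the plate belongs to the photographing event.

(b), (c), (d)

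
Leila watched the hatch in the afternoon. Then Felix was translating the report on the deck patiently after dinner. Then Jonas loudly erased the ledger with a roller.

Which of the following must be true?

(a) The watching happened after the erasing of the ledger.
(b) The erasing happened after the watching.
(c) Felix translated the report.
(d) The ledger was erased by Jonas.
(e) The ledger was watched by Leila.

(a) Not entailed — the narrative places the watching before the erasing, not after.
(b) Entailed — the narrative places the watching before the erasing.
(c) Not entailed — 'was translating' is progressive on an accomplishment; it does not entail the completed 'translated'.
(d) Entailed — the original entails any weakening of itself; this just drops 'with a roller', 'loudly'.
(e) Not entailed — Leila watched the hatch, not the ledger; the ledger belongs to the erasing event.

(b), (d)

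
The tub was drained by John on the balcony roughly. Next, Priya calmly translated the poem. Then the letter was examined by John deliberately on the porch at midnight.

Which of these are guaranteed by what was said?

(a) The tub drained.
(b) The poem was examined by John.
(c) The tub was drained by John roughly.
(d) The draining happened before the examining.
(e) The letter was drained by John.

(a), (c), (d)

(a) Entailed — 'John drained the tub' is causative; it entails the inchoative 'the tub drained'.
(b) Not entailed — John examined the letter, not the poem; the poem belongs to the translating event.
(c) Entailed — every conjunct here is already in the original draining event.
(d) Entailed — the narrative places the draining before the examining.
(e) Not entailed — John drained the tub, not the letter; the letter belongs to the examining event.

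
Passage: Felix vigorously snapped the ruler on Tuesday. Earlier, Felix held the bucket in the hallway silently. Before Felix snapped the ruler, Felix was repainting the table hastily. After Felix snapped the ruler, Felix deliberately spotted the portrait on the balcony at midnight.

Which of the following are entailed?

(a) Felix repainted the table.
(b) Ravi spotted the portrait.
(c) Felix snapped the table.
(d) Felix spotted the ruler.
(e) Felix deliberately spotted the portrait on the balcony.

(a) Not entailed — 'was repainting' is progressive on an accomplishment; it does not entail the completed 'repainted'.
(b) Not entailed — the passage has Felix spotting the portrait, not Ravi.
(c) Not entailed — Felix snapped the ruler, not the table; the table belongs to the repainting event.
(d) Not entailed — Felix spotted the portrait, not the ruler; the ruler belongs to the snapping event.
(e) Entailed — dropping 'at midnight' leaves a sub-description the original still satisfies.

(e)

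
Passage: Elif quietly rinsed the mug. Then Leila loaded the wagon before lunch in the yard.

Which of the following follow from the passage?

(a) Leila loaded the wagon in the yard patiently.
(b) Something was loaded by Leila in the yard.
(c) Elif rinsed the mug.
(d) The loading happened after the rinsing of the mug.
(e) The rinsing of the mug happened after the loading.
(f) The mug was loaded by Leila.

(a) Not entailed — 'patiently' adds information not in the original event.
(b) Entailed — this follows by dropping conjuncts from the loading event's description.
(c) Entailed — dropping 'quietly' leaves a sub-description the original still satisfies.
(d) Entailed — the narrative places the rinsing before the loading.
(e) Not entailed — the narrative places the rinsing before the loading, not after.
(f) Not entailed — Leila loaded the wagon, not the mug; the mug belongs to the rinsing event.

(b), (c), (d)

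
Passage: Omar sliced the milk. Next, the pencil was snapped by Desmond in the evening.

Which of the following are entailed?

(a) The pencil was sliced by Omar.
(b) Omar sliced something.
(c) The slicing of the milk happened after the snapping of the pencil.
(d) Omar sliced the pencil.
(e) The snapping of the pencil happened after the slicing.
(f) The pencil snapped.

(b), (e), (f)

(a) Not entailed — Omar sliced the milk, not the pencil; the pencil belongs to the snapping event.
(b) Entailed — the original entails any weakening of itself; this just generalizes the patient.
(c) Not entailed — the narrative places the slicing before the snapping, not after.
(d) Not entailed — Omar sliced the milk, not the pencil; the pencil belongs to the snapping event.
(e) Entailed — the narrative places the slicing before the snapping.
(f) Entailed — 'Desmond snapped the pencil' is causative; it entails the inchoative 'the pencil snapped'.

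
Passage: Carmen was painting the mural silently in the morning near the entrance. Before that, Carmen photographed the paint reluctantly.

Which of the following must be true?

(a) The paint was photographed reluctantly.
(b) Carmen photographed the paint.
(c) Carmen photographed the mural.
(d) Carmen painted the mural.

(a), (b)

(a) Entailed — the original entails any weakening of itself; this just generalizes the agent.
(b) Entailed — the original entails any weakening of itself; this just drops 'reluctantly'.
(c) Not entailed — Carmen photographed the paint, not the mural; the mural belongs to the painting event.
(d) Not entailed — 'was painting' is progressive on an accomplishment; it does not entail the completed 'painted'.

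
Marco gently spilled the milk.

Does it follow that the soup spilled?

no

Nothing is said about any soup; only the milk is affected.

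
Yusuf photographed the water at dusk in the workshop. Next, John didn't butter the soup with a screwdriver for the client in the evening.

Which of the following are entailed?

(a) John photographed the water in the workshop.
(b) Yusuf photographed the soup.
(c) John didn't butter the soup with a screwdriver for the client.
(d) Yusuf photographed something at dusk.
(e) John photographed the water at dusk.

(d)

(a) Not entailed — the passage has Yusuf photographing the water, not John.
(b) Not entailed — Yusuf photographed the water, not the soup; the soup belongs to the buttering event.
(c) Not entailed — dropping 'in the evening' under negation is not valid — the original leaves open that John buttered the soup some other way.
(d) Entailed — this follows by dropping conjuncts from the photographing event's description.
(e) Not entailed — the passage has Yusuf photographing the water, not John.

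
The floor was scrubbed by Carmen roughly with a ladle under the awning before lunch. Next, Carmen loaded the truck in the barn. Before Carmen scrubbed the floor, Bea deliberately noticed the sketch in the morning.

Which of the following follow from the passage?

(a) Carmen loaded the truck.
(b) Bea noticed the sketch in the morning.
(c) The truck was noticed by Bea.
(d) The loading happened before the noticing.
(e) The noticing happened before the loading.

(a) Entailed — the original entails any weakening of itself; this just drops 'in the barn'.
(b) Entailed — this follows by dropping conjuncts from the noticing event's description.
(c) Not entailed — Bea noticed the sketch, not the truck; the truck belongs to the loading event.
(d) Not entailed — the narrative places the noticing before the loading, not after.
(e) Entailed — the narrative places the noticing before the loading.

(a), (b), (e)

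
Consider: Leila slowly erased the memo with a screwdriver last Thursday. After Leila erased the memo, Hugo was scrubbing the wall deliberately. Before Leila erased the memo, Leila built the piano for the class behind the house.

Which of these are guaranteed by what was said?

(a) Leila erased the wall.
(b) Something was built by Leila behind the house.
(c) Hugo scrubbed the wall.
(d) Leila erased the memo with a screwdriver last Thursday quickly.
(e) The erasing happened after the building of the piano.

(a) Not entailed — Leila erased the memo, not the wall; the wall belongs to the scrubbing event.
(b) Entailed — this follows by dropping conjuncts from the building event's description.
(c) Entailed — 'scrub' is an activity; 'was scrubbing' entails that some scrubbing happened, so 'scrubbed' holds.
(d) Not entailed — 'quickly' adds a manner not in (and inconsistent with) the original.
(e) Entailed — the narrative places the building before the erasing.

(b), (c), (e)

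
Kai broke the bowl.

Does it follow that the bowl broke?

yes

'Kai broke the bowl' is the causative; it entails the inchoative 'the bowl broke'.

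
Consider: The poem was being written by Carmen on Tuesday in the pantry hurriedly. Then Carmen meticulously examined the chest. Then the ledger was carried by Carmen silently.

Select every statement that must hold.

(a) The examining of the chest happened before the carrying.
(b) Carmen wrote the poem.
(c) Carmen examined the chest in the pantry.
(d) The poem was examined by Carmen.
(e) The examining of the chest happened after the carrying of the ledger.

(a) Entailed — the narrative places the examining before the carrying.
(b) Not entailed — 'was writing' is progressive on an accomplishment; it does not entail the completed 'wrote'.
(c) Not entailed — 'in the pantry' adds information not in the original event.
(d) Not entailed — Carmen examined the chest, not the poem; the poem belongs to the writing event.
(e) Not entailed — the narrative places the examining before the carrying, not after.

(a)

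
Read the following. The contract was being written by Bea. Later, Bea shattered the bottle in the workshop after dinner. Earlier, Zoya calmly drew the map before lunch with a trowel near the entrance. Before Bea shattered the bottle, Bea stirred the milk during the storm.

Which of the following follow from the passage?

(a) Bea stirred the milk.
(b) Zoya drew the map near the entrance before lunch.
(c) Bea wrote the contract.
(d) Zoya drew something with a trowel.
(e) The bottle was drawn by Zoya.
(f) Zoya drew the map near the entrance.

(a), (b), (d), (f)

(a) Entailed — the original entails any weakening of itself; this just drops 'during the storm'.
(b) Entailed — dropping 'with a trowel', 'calmly' leaves a sub-description the original still satisfies.
(c) Not entailed — 'was writing' is progressive on an accomplishment; it does not entail the completed 'wrote'.
(d) Entailed — every conjunct here is already in the original drawing event.
(e) Not entailed — Zoya drew the map, not the bottle; the bottle belongs to the shattering event.
(f) Entailed — every conjunct here is already in the original drawing event.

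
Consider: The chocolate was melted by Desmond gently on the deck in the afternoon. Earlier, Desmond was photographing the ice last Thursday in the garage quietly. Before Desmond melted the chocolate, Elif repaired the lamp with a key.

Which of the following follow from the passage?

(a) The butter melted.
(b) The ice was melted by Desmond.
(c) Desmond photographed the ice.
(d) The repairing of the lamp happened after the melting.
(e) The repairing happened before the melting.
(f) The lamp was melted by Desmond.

(e)

(a) Not entailed — the chocolate is what melted, not the butter.
(b) Not entailed — Desmond melted the chocolate, not the ice; the ice belongs to the photographing event.
(c) Not entailed — 'was photographing' is progressive on an accomplishment; it does not entail the completed 'photographed'.
(d) Not entailed — the narrative places the repairing before the melting, not after.
(e) Entailed — the narrative places the repairing before the melting.
(f) Not entailed — Desmond melted the chocolate, not the lamp; the lamp belongs to the repairing event.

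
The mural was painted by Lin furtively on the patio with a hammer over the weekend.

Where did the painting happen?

on the patio

'on the patio' marks the location of the painting event.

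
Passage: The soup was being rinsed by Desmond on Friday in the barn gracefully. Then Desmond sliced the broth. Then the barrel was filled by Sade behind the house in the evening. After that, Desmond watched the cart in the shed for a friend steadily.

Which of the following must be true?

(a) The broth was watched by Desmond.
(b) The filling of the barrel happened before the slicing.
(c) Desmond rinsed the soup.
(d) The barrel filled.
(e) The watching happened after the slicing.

(a) Not entailed — Desmond watched the cart, not the broth; the broth belongs to the slicing event.
(b) Not entailed — the narrative places the slicing before the filling, not after.
(c) Entailed — 'rinse' is an activity; 'was rinsing' entails that some rinsing happened, so 'rinsed' holds.
(d) Entailed — 'Sade filled the barrel' is causative; it entails the inchoative 'the barrel filled'.
(e) Entailed — the narrative places the slicing before the watching.

(c), (d), (e)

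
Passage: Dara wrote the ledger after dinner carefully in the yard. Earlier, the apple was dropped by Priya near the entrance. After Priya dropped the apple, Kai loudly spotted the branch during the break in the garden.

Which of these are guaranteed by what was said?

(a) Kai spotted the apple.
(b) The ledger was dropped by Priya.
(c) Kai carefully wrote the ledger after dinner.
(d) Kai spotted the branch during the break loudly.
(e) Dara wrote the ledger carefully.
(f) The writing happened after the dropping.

(a) Not entailed — Kai spotted the branch, not the apple; the apple belongs to the dropping event.
(b) Not entailed — Priya dropped the apple, not the ledger; the ledger belongs to the writing event.
(c) Not entailed — the passage has Dara writing the ledger, not Kai.
(d) Entailed — this follows by dropping conjuncts from the spotting event's description.
(e) Entailed — this follows by dropping conjuncts from the writing event's description.
(f) Entailed — the narrative places the dropping before the writing.

(d), (e), (f)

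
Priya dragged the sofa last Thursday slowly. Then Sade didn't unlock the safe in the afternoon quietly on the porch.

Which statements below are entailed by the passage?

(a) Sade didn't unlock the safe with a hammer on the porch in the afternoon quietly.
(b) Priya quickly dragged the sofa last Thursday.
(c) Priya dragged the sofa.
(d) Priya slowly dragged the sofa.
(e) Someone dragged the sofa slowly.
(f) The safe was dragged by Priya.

(a), (c), (d), (e)

(a) Entailed — under negation, adding a further restriction is entailed: if no such unlocking event occurred, none occurred with a hammer either.
(b) Not entailed — 'quickly' adds a manner not in (and inconsistent with) the original.
(c) Entailed — this follows by dropping conjuncts from the dragging event's description.
(d) Entailed — dropping 'last Thursday' leaves a sub-description the original still satisfies.
(e) Entailed — the original entails any weakening of itself; this just drops 'last Thursday' and generalizes the agent.
(f) Not entailed — Priya dragged the sofa, not the safe; the safe belongs to the unlocking event.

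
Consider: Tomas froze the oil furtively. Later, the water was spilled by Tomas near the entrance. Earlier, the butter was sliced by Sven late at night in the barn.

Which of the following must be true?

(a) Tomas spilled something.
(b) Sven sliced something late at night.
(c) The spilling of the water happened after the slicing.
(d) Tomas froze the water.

(a) Entailed — the original entails any weakening of itself; this just drops 'near the entrance' and generalizes the patient.
(b) Entailed — the original entails any weakening of itself; this just drops 'in the barn' and generalizes the patient.
(c) Entailed — the narrative places the slicing before the spilling.
(d) Not entailed — Tomas froze the oil, not the water; the water belongs to the spilling event.

(a), (b), (c)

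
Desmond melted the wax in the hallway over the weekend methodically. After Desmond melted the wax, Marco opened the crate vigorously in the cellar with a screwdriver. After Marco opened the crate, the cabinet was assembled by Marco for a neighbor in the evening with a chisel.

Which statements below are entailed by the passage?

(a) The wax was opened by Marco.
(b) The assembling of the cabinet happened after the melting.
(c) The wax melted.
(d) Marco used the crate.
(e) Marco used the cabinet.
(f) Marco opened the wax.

(a) Not entailed — Marco opened the crate, not the wax; the wax belongs to the melting event.
(b) Entailed — the narrative places the melting before the assembling.
(c) Entailed — 'Desmond melted the wax' is causative; it entails the inchoative 'the wax melted'.
(d) Not entailed — the crate is the patient, not an instrument — Marco used a screwdriver.
(e) Not entailed — the cabinet is the patient, not an instrument — Marco used a chisel.
(f) Not entailed — Marco opened the crate, not the wax; the wax belongs to the melting event.

(b), (c)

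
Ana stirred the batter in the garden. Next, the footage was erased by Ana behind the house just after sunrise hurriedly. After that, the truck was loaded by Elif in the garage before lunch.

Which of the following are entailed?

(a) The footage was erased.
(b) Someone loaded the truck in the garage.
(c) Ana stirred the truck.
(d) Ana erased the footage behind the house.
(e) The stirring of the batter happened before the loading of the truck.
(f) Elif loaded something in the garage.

(a), (b), (d), (e), (f)

(a) Entailed — the original entails any weakening of itself; this just drops 'behind the house', 'just after sunrise', 'hurriedly' and generalizes the agent.
(b) Entailed — dropping 'before lunch' and generalizing the agent leaves a sub-description the original still satisfies.
(c) Not entailed — Ana stirred the batter, not the truck; the truck belongs to the loading event.
(d) Entailed — every conjunct here is already in the original erasing event.
(e) Entailed — the narrative places the stirring before the loading.
(f) Entailed — this follows by dropping conjuncts from the loading event's description.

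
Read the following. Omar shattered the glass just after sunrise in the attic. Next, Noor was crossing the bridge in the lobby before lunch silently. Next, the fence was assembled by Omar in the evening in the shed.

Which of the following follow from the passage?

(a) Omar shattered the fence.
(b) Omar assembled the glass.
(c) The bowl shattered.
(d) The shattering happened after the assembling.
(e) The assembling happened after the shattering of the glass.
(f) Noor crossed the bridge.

(e)

(a) Not entailed — Omar shattered the glass, not the fence; the fence belongs to the assembling event.
(b) Not entailed — Omar assembled the fence, not the glass; the glass belongs to the shattering event.
(c) Not entailed — the glass is what shattered, not the bowl.
(d) Not entailed — the narrative places the shattering before the assembling, not after.
(e) Entailed — the narrative places the shattering before the assembling.
(f) Not entailed — 'was crossing' is progressive on an accomplishment; it does not entail the completed 'crossed'.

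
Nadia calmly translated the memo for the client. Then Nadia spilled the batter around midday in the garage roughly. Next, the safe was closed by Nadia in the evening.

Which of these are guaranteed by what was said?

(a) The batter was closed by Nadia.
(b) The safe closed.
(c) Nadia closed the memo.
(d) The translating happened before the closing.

(a) Not entailed — Nadia closed the safe, not the batter; the batter belongs to the spilling event.
(b) Entailed — 'Nadia closed the safe' is causative; it entails the inchoative 'the safe closed'.
(c) Not entailed — Nadia closed the safe, not the memo; the memo belongs to the translating event.
(d) Entailed — the narrative places the translating before the closing.

(b), (d)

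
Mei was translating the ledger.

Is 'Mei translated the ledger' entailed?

'was translating' is progressive; for an accomplishment like 'translate the ledger', it doesn't entail completion.

no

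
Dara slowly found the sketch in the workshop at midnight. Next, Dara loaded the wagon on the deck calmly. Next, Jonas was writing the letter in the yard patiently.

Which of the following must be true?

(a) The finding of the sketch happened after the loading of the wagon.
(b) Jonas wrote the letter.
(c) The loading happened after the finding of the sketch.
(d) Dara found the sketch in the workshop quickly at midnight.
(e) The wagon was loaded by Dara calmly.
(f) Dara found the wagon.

(c), (e)

(a) Not entailed — the narrative places the finding before the loading, not after.
(b) Not entailed — 'was writing' is progressive on an accomplishment; it does not entail the completed 'wrote'.
(c) Entailed — the narrative places the finding before the loading.
(d) Not entailed — 'quickly' adds a manner not in (and inconsistent with) the original.
(e) Entailed — dropping 'on the deck' leaves a sub-description the original still satisfies.
(f) Not entailed — Dara found the sketch, not the wagon; the wagon belongs to the loading event.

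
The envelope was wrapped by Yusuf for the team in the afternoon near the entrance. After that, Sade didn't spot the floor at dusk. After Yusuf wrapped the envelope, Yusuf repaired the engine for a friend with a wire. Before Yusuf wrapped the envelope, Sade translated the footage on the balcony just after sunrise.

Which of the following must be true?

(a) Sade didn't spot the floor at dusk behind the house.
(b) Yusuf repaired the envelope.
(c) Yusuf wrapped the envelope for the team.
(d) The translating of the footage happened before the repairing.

(a) Entailed — under negation, adding a further restriction is entailed: if no such spotting event occurred, none occurred behind the house either.
(b) Not entailed — Yusuf repaired the engine, not the envelope; the envelope belongs to the wrapping event.
(c) Entailed — this follows by dropping conjuncts from the wrapping event's description.
(d) Entailed — the narrative places the translating before the repairing.

(a), (c), (d)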